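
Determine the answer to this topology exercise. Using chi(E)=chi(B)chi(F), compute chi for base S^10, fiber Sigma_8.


chi(S^10) = 2 (n even), chi(Sigma_8) = 2 - 2*8 = -14.
chi(E) = 2 * (-14) = -28

-28


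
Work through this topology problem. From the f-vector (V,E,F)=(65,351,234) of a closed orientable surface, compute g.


chi = V - E + F = 65 - 351 + 234 = -52
For orientable closed surface: chi = 2 - 2g, so g = (2 - chi)/2.
g = (2 - (-52)) / 2 = 54 / 2 = 27

27


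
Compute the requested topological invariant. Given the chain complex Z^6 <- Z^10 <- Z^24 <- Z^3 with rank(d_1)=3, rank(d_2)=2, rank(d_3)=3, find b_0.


rank H_k = rank(ker d_k) - rank(im d_{k+1}).
rank(ker d_0) = rank(C_0) - rank(d_0) = 6 - 0 = 6.
rank(im d_{0+1}) = 3.
rank H_0 = 6 - 3 = 3

3


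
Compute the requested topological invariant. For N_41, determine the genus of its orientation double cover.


chi(N_41) = 2 - 41 = -39.
Double cover: chi(Sigma_g) = 2 * chi(N_41) = 2*(-39) = -78.
2 - 2g = -78, so g = (2 - (-78))/2 = 80/2 = 40

40


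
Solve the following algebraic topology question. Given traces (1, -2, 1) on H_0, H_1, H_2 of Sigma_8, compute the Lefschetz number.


L(f) = tr(f_0*) - tr(f_1*) + tr(f_2*).
= 1 - (-2) + (1)
= 4

4


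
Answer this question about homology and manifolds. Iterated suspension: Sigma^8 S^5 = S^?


Each suspension raises dimension by 1: Sigma S^n = S^{n+1}.
Sigma^8 S^5 = S^{5+8} = S^13

13


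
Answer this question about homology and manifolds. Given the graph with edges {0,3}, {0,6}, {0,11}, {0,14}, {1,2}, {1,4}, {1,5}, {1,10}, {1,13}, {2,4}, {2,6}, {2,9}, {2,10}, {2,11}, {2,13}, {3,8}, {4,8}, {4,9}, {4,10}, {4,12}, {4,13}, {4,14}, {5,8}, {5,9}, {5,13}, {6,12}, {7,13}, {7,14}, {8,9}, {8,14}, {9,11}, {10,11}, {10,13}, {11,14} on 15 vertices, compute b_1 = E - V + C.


b_1 = E - V + (number of components).
E = 34, V = 15, components = 1.
b_1 = 34 - 15 + 1 = 20

20


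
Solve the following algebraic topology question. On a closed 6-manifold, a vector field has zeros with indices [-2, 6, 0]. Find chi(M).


Poincare-Hopf: chi(M) = sum of indices of zeros.
chi = (-2) + (6) + (0) = 4

4


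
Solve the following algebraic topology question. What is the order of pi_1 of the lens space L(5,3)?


pi_1(L(p,q)) = Z/pZ for any q coprime to p.
|pi_1(L(5,3))| = 5

5


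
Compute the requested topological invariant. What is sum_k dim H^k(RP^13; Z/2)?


H^k(RP^13; Z/2) = Z/2 for each 0 <= k <= 13.
Total dimension = 13 + 1 = 14

14


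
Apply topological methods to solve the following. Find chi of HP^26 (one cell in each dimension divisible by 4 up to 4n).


HP^26 has one cell in each dimension 0, 4, ..., 4*26 (26+1 cells, all even-dim).
chi = 26 + 1 = 27

27


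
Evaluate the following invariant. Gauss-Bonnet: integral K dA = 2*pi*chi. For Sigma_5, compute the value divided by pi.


Gauss-Bonnet: integral K dA = 2*pi*chi(M).
chi(Sigma_5) = 2 - 2*5 = -8.
(integral K dA)/pi = 2*chi = 2*(-8) = -16

-16


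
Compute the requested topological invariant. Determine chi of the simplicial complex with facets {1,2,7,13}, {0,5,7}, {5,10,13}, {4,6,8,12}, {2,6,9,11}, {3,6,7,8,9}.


Enumerate all faces; f-vector: f_0=14, f_1=32, f_2=24, f_3=8, f_4=1.
chi = sum (-1)^k f_k = -1

-1


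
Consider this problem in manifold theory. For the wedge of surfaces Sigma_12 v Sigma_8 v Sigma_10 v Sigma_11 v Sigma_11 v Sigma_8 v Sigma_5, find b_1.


For a wedge X v Y: reduced H_k(X v Y) = H_k(X) + H_k(Y).
Each Sigma_g contributes b_1 = 2g.
b_1 = 24 + 16 + 20 + 22 + 22 + 16 + 10 = 130

130


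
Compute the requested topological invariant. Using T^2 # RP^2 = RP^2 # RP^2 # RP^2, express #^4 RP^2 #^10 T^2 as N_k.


Since a >= 1, the sum is non-orientable; each T^2 can be replaced by RP^2 # RP^2 (since T^2#RP^2 = 3RP^2).
Total crosscaps k = 4 + 2*10 = 24.
Check via chi: chi = 4*1 + 10*0 - (4+10-1)*2 = -22 = 2 - k = -22. Consistent.

24


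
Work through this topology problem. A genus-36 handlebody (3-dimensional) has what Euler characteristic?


A genus-g handlebody deformation retracts to a wedge of g circles.
chi(vee_g S^1) = 1 - g.
chi(H_36) = 1 - 36 = -35

-35


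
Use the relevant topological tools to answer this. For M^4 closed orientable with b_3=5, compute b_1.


Poincare duality for closed orientable n-manifolds: b_k = b_{n-k}.
Here n = 4, so b_1 = b_3 = 5

5


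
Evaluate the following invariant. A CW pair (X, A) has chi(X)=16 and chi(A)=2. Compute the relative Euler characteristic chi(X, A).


Relative Euler characteristic: chi(X, A) = chi(X) - chi(A).
= 16 - (2) = 14

14


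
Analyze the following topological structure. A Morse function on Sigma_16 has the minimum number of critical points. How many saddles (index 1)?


A perfect Morse function has m_k = b_k.
For Sigma_16: b_0=1, b_1=2g=32, b_2=1.
Saddles m_1 = 2g = 32

32


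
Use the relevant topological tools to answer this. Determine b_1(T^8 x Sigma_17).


pi_1(A x B) = pi_1(A) x pi_1(B); rank of abelianization = b_1.
b_1(T^8) = 8, b_1(Sigma_17) = 2*17 = 34.
b_1(product) = 8 + 34 = 42

42


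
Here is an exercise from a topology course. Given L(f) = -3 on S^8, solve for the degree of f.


L(f) = 1 + (-1)^8 deg(f) on S^8.
-3 = 1 + (-1)^8 * deg(f)
(-1)^8 * deg(f) = -4
deg(f) = -4

-4


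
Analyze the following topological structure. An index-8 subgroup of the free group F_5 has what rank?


Nielsen-Schreier: an index-n subgroup of F_r is free of rank 1 + n(r-1).
Equivalently: chi(cover) = n*chi(base); chi(vee_r S^1) = 1 - 5 = -4.
chi(E) = 8*(-4) = -32; rank = 1 - chi(E) = 1 - (-32) = 33.
rank = 1 + 8*(5-1) = 1 + 32 = 33

33


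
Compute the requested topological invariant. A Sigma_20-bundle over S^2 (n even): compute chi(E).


chi(S^2) = 2 (n even), chi(Sigma_20) = 2 - 2*20 = -38.
chi(E) = 2 * (-38) = -76

-76


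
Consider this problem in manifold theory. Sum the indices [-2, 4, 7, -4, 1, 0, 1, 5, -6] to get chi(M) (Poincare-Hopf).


Poincare-Hopf: chi(M) = sum of indices of zeros.
chi = (-2) + (4) + (7) + (-4) + (1) + (0) + (1) + (5) + (-6) = 6

6


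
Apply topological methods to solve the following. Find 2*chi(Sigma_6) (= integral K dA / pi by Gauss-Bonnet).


Gauss-Bonnet: integral K dA = 2*pi*chi(M).
chi(Sigma_6) = 2 - 2*6 = -10.
(integral K dA)/pi = 2*chi = 2*(-10) = -20

-20


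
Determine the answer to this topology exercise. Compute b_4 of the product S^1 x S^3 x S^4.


Each S^d has Poincare polynomial 1 + t^d.
The product S^1 x S^3 x S^4 has Poincare polynomial prod(1+t^d_i).
Expanding: b_0=1, b_1=1, b_3=1, b_4=2, b_5=1, b_7=1, b_8=1.
b_4 = 2

2


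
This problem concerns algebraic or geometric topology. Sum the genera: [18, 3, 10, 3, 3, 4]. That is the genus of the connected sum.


Genus is additive under connected sum of orientable surfaces.
g = 18 + 3 + 10 + 3 + 3 + 4 = 41

41


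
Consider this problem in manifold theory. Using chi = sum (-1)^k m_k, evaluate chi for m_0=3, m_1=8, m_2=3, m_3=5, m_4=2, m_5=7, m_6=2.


Morse theory: chi(M) = sum_k (-1)^k m_k where m_k = #(index-k critical points).
= (3) + (-8) + (3) + (-5) + (2) + (-7) + (2) = -10

-10


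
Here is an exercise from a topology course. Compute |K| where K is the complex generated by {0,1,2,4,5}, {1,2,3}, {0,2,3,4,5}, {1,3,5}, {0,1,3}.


Each maximal simplex on m vertices has 2^m - 1 nonempty faces.
Take the union (dedupe shared faces).
Total distinct faces = 51

51


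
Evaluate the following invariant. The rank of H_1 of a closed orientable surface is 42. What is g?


For a closed orientable surface: b_1 = 2g.
42 = 2g
g = 42 / 2 = 21

21


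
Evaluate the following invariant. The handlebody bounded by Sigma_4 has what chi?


A genus-g handlebody deformation retracts to a wedge of g circles.
chi(vee_g S^1) = 1 - g.
chi(H_4) = 1 - 4 = -3

-3


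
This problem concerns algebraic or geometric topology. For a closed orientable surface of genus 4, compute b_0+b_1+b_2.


For Sigma_4: b_0 = 1, b_1 = 2g = 8, b_2 = 1.
Total = 1 + 8 + 1 = 10

10


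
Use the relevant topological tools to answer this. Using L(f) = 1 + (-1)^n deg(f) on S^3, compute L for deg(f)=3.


On S^3: L(f) = tr(f_0*) + (-1)^3 tr(f_3*) = 1 + (-1)^3 * deg(f).
L(f) = 1 + (-1)^3 * 3 = 1 + -3 = -2

-2


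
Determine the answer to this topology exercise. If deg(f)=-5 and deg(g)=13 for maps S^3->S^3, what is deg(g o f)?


Degree is multiplicative under composition: deg(g o f) = deg(g) * deg(f).
= 13 * -5 = -65

-65


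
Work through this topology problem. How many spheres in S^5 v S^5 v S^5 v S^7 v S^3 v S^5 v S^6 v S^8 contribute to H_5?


For a wedge of spheres, H_k (k>0) is free on one generator per sphere of dimension k.
Spheres of dimension 5: count = 4.
b_5 = 4

4


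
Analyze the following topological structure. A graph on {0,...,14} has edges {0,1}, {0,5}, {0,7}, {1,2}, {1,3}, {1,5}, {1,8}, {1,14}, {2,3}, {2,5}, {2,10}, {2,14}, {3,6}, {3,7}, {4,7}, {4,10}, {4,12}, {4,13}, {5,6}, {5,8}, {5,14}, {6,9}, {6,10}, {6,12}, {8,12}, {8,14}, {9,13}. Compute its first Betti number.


b_1 = E - V + (number of components).
E = 27, V = 15, components = 2.
b_1 = 27 - 15 + 2 = 14

14


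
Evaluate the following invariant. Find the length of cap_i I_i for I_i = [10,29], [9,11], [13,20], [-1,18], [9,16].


Intersection = [max(a_i), min(b_i)] = [13, 11].
Since 13 > 11, the intersection is empty.
Length = 0

0


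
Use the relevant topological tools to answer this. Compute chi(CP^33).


CP^33 has one cell in each even dimension 0, 2, ..., 2*33 (33+1 cells total).
All cells are even-dimensional, so chi = number of cells.
chi = 33 + 1 = 34

34


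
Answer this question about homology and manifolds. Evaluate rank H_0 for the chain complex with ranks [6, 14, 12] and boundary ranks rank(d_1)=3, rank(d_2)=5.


rank H_k = rank(ker d_k) - rank(im d_{k+1}).
rank(ker d_0) = rank(C_0) - rank(d_0) = 6 - 0 = 6.
rank(im d_{0+1}) = 3.
rank H_0 = 6 - 3 = 3

3


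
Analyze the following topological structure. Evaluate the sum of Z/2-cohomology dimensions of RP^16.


H^k(RP^16; Z/2) = Z/2 for each 0 <= k <= 16.
Total dimension = 16 + 1 = 17

17


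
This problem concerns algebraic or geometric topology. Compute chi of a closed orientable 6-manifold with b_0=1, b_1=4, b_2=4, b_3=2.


By Poincare duality b_k = b_{6-k}, so full Betti numbers: b_0=1, b_1=4, b_2=4, b_3=2, b_4=4, b_5=4, b_6=1.
chi = sum (-1)^k b_k = 0

0


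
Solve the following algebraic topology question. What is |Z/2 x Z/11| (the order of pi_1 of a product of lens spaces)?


pi_1(X x Y) = pi_1(X) x pi_1(Y).
pi_1(L(2,1)) = Z/2, pi_1(L(11,1)) = Z/11.
|Z/2 x Z/11| = 2 * 11 = 22

22


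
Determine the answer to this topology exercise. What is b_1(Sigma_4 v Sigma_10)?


For a wedge: H_1(A v B) = H_1(A) + H_1(B).
b_1(Sigma_4) = 8, b_1(Sigma_10) = 20.
b_1 = 8 + 20 = 28

28


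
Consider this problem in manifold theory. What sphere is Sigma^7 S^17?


Each suspension raises dimension by 1: Sigma S^n = S^{n+1}.
Sigma^7 S^17 = S^{17+7} = S^24

24


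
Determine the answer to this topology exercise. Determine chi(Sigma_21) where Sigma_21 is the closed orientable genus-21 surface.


For a closed orientable surface of genus g: chi = 2 - 2g.
Here g = 21.
chi = 2 - 2*21 = 2 - 42 = -40

-40


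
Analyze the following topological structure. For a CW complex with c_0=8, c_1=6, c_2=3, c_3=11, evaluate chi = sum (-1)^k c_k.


chi = sum_k (-1)^k c_k.
= (-1)^0*8 + (-1)^1*6 + (-1)^2*3 + (-1)^3*11
= (8) + (-6) + (3) + (-11)
= -6

-6


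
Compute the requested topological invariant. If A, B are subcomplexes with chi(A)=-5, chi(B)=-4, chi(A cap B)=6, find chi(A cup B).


chi(A cup B) = chi(A) + chi(B) - chi(A cap B)
= -5 + (-4) - (6)
= -15

-15


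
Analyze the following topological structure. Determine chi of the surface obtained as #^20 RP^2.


For a non-orientable closed surface with k crosscaps: chi = 2 - k.
Here k = 20.
chi = 2 - 20 = -18

-18


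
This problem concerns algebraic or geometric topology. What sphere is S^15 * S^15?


Join of spheres: S^m * S^n = S^{m+n+1}.
dim = 15 + 15 + 1 = 31

31


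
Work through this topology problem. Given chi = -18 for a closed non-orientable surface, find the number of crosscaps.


chi = 2 - k for closed non-orientable surfaces with k crosscaps.
-18 = 2 - k
k = 2 - (-18) = 20

20


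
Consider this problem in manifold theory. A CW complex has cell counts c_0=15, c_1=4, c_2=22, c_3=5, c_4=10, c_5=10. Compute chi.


chi = sum_k (-1)^k c_k.
= (-1)^0*15 + (-1)^1*4 + (-1)^2*22 + (-1)^3*5 + (-1)^4*10 + (-1)^5*10
= (15) + (-4) + (22) + (-5) + (10) + (-10)
= 28

28


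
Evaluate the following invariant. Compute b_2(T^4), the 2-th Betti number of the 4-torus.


By the Kunneth formula, b_k(T^n) = C(n,k).
b_2(T^4) = C(4,2).
C(4,2) = 4!/(2!*2!) = 6

6


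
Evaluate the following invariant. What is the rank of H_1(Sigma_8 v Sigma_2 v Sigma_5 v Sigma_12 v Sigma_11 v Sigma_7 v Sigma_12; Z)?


For a wedge X v Y: reduced H_k(X v Y) = H_k(X) + H_k(Y).
Each Sigma_g contributes b_1 = 2g.
b_1 = 16 + 4 + 10 + 24 + 22 + 14 + 24 = 114

114


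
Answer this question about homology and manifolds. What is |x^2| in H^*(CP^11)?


|x| = 2 in H^*(CP^n).
|x^2| = 2 * |x| = 2 * 2 = 4

4


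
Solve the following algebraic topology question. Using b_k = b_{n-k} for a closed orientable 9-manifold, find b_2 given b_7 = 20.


Poincare duality for closed orientable n-manifolds: b_k = b_{n-k}.
Here n = 9, so b_2 = b_7 = 20

20


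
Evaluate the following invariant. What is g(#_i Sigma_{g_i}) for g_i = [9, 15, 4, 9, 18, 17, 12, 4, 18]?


Genus is additive under connected sum of orientable surfaces.
g = 9 + 15 + 4 + 9 + 18 + 17 + 12 + 4 + 18 = 106

106


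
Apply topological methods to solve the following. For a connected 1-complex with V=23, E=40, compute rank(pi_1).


For a connected graph: rank(pi_1) = b_1 = E - V + 1 = 1 - chi.
chi = V - E = 23 - 40 = -17.
rank = 1 - (-17) = 40 - 23 + 1 = 18

18


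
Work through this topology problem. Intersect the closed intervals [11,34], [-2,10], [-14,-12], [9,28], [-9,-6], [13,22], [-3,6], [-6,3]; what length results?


Intersection = [max(a_i), min(b_i)] = [13, -12].
Since 13 > -12, the intersection is empty.
Length = 0

0


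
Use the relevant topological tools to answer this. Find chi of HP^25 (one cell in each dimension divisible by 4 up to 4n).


HP^25 has one cell in each dimension 0, 4, ..., 4*25 (25+1 cells, all even-dim).
chi = 25 + 1 = 26

26


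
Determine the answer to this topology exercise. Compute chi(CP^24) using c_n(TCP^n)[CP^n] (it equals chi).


For any closed oriented manifold, <e(TM),[M]> = chi(M).
chi(CP^24) = 24+1 = 25

25


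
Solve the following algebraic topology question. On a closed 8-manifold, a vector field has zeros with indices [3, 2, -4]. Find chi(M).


Poincare-Hopf: chi(M) = sum of indices of zeros.
chi = (3) + (2) + (-4) = 1

1


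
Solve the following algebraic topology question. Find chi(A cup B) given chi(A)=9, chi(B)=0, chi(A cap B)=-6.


chi(A cup B) = chi(A) + chi(B) - chi(A cap B)
= 9 + (0) - (-6)
= 15

15


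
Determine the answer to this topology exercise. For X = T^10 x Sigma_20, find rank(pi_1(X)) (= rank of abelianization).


pi_1(A x B) = pi_1(A) x pi_1(B); rank of abelianization = b_1.
b_1(T^10) = 10, b_1(Sigma_20) = 2*20 = 40.
b_1(product) = 10 + 40 = 50

50


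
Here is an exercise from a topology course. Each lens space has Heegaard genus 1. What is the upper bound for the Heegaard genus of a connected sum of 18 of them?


Heegaard genus satisfies g(A#B) <= g(A) + g(B).
Each lens space has g = 1.
Upper bound: 18 * 1 = 18

18


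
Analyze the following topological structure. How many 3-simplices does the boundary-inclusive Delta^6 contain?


Delta^6 has 6+1 vertices. A 3-face is a choice of 3+1 vertices.
f_3 = C(6+1, 3+1) = C(7,4) = 35

35


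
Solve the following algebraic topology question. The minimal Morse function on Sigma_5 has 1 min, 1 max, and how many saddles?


A perfect Morse function has m_k = b_k.
For Sigma_5: b_0=1, b_1=2g=10, b_2=1.
Saddles m_1 = 2g = 10

10


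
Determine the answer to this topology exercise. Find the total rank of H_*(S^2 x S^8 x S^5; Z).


Total Betti number is multiplicative under products.
Each S^d (d>=1) has total Betti number 2.
There are 3 sphere factors.
Total = 2^3 = 8

8


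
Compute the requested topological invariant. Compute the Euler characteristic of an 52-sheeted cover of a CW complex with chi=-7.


For a finite covering: chi(E) = (number of sheets) * chi(B).
chi(E) = 52 * (-7) = -364

-364


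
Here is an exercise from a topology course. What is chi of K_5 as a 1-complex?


K_5: V = 5, E = C(5,2) = 10.
chi = V - E = 5 - 10 = -5

-5


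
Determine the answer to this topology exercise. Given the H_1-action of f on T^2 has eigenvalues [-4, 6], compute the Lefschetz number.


For a torus self-map: L(f) = det(I - A) where A acts on H_1.
L(f) = (1--4) * (1-6) = 5 * -5 = -25

-25


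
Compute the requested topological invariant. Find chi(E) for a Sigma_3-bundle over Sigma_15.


For a fiber bundle F -> E -> B (with CW structure): chi(E) = chi(B) * chi(F).
chi(Sigma_15) = -28, chi(Sigma_3) = -4.
chi(E) = (-28) * (-4) = 112

112


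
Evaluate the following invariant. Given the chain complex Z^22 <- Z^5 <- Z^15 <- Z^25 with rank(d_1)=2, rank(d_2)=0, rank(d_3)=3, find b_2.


rank H_k = rank(ker d_k) - rank(im d_{k+1}).
rank(ker d_2) = rank(C_2) - rank(d_2) = 15 - 0 = 15.
rank(im d_{2+1}) = 3.
rank H_2 = 15 - 3 = 12

12


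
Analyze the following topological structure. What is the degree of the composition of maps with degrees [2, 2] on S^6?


Degree is multiplicative: deg(composition) = product of degrees.
= (2) * (2) = 4

4


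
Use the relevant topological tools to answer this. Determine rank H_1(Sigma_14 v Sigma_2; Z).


For a wedge: H_1(A v B) = H_1(A) + H_1(B).
b_1(Sigma_14) = 28, b_1(Sigma_2) = 4.
b_1 = 28 + 4 = 32

32


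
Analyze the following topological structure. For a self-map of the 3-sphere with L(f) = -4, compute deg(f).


L(f) = 1 + (-1)^3 deg(f) on S^3.
-4 = 1 + (-1)^3 * deg(f)
(-1)^3 * deg(f) = -5
deg(f) = 5

5


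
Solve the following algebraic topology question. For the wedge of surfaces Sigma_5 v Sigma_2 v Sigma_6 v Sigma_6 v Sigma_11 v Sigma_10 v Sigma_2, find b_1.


For a wedge X v Y: reduced H_k(X v Y) = H_k(X) + H_k(Y).
Each Sigma_g contributes b_1 = 2g.
b_1 = 10 + 4 + 12 + 12 + 22 + 20 + 4 = 84

84


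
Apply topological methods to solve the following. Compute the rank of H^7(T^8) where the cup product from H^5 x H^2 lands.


Cup product: H^p x H^q -> H^{p+q}; here p+q = 5+2 = 7.
rank H^k(T^n) = C(n,k).
C(8,7) = 8

8


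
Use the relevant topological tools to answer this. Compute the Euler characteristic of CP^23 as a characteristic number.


For any closed oriented manifold, <e(TM),[M]> = chi(M).
chi(CP^23) = 23+1 = 24

24


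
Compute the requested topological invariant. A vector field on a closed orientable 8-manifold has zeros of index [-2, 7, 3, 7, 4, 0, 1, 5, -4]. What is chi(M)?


Poincare-Hopf: chi(M) = sum of indices of zeros.
chi = (-2) + (7) + (3) + (7) + (4) + (0) + (1) + (5) + (-4) = 21

21


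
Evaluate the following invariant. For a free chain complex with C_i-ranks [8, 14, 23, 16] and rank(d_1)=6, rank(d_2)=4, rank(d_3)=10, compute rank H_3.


rank H_k = rank(ker d_k) - rank(im d_{k+1}).
rank(ker d_3) = rank(C_3) - rank(d_3) = 16 - 10 = 6.
rank(im d_{3+1}) = 0.
rank H_3 = 6 - 0 = 6

6


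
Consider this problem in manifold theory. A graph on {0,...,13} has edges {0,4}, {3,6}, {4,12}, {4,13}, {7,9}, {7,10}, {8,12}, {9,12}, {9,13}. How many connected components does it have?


Run DFS/union-find over 14 vertices.
V = 14, E = 9.
Number of components = 6

6


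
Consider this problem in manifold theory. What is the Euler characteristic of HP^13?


HP^13 has one cell in each dimension 0, 4, ..., 4*13 (13+1 cells, all even-dim).
chi = 13 + 1 = 14

14


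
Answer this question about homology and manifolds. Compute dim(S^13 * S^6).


Join of spheres: S^m * S^n = S^{m+n+1}.
dim = 13 + 6 + 1 = 20

20


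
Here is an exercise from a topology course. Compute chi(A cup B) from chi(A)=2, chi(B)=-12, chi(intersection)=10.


chi(A cup B) = chi(A) + chi(B) - chi(A cap B)
= 2 + (-12) - (10)
= -20

-20


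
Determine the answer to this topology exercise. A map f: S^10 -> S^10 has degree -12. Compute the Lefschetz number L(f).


On S^10: L(f) = tr(f_0*) + (-1)^10 tr(f_10*) = 1 + (-1)^10 * deg(f).
L(f) = 1 + (-1)^10 * -12 = 1 + -12 = -11

-11


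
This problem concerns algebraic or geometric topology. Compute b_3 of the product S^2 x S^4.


Each S^d has Poincare polynomial 1 + t^d.
The product S^2 x S^4 has Poincare polynomial prod(1+t^d_i).
Expanding: b_0=1, b_2=1, b_4=1, b_6=1.
b_3 = 0

0


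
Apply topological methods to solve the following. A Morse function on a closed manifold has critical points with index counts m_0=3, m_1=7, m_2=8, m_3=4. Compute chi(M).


Morse theory: chi(M) = sum_k (-1)^k m_k where m_k = #(index-k critical points).
= (3) + (-7) + (8) + (-4) = 0

0


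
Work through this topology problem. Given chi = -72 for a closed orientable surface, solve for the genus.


chi = 2 - 2g for closed orientable surfaces.
-72 = 2 - 2g
2g = 2 - (-72) = 74
g = 37

37


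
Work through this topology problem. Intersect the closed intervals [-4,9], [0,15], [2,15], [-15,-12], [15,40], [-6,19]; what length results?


Intersection = [max(a_i), min(b_i)] = [15, -12].
Since 15 > -12, the intersection is empty.
Length = 0

0


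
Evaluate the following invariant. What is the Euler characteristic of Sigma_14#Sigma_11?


chi(Sigma_14) = 2 - 2*14 = -26
chi(Sigma_11) = 2 - 2*11 = -20
For surfaces: chi(A#B) = chi(A) + chi(B) - 2.
chi = -26 + -20 - 2 = -48

-48


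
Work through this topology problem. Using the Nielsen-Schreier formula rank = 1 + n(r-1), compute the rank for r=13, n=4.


Nielsen-Schreier: an index-n subgroup of F_r is free of rank 1 + n(r-1).
Equivalently: chi(cover) = n*chi(base); chi(vee_r S^1) = 1 - 13 = -12.
chi(E) = 4*(-12) = -48; rank = 1 - chi(E) = 1 - (-48) = 49.
rank = 1 + 4*(13-1) = 1 + 48 = 49

49


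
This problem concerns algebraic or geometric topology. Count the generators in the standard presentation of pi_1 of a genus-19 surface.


Standard presentation: pi_1(Sigma_g) = <a_1,b_1,...,a_g,b_g | [a_1,b_1]...[a_g,b_g] = 1>.
Number of generators = 2g = 2*19 = 38

38


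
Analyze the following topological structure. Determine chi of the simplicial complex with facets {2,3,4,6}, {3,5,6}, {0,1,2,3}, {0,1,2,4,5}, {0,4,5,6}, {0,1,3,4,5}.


Enumerate all faces; f-vector: f_0=7, f_1=20, f_2=26, f_3=12, f_4=2.
chi = sum (-1)^k f_k = 3

3


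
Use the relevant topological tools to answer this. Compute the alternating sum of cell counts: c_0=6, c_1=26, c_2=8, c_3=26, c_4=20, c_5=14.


chi = sum_k (-1)^k c_k.
= (-1)^0*6 + (-1)^1*26 + (-1)^2*8 + (-1)^3*26 + (-1)^4*20 + (-1)^5*14
= (6) + (-26) + (8) + (-26) + (20) + (-14)
= -32

-32


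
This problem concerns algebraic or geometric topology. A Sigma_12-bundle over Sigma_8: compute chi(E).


For a fiber bundle F -> E -> B (with CW structure): chi(E) = chi(B) * chi(F).
chi(Sigma_8) = -14, chi(Sigma_12) = -22.
chi(E) = (-14) * (-22) = 308

308


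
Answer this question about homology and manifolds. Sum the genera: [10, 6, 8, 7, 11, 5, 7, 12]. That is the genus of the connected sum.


Genus is additive under connected sum of orientable surfaces.
g = 10 + 6 + 8 + 7 + 11 + 5 + 7 + 12 = 66

66


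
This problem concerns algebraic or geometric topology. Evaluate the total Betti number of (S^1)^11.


b_k(T^11) = C(11,k), so the sum over k is sum_k C(11,k) = 2^11.
Total = 2^11 = 2048

2048


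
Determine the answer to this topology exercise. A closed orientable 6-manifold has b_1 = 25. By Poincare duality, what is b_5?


Poincare duality for closed orientable n-manifolds: b_k = b_{n-k}.
Here n = 6, so b_5 = b_1 = 25

25


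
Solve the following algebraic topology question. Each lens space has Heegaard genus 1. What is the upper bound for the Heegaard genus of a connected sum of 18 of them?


Heegaard genus satisfies g(A#B) <= g(A) + g(B).
Each lens space has g = 1.
Upper bound: 18 * 1 = 18

18


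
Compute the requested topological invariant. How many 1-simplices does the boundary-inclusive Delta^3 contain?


Delta^3 has 3+1 vertices. A 1-face is a choice of 1+1 vertices.
f_1 = C(3+1, 1+1) = C(4,2) = 6

6


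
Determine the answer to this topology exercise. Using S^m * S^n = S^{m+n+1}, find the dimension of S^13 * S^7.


Join of spheres: S^m * S^n = S^{m+n+1}.
dim = 13 + 7 + 1 = 21

21


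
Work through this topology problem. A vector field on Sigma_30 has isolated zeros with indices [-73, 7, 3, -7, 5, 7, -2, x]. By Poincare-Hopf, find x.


Poincare-Hopf: sum of indices = chi(M).
chi(Sigma_30) = 2 - 2*30 = -58.
Sum of known indices = -60.
x = chi - (sum known) = -58 - (-60) = 2

2


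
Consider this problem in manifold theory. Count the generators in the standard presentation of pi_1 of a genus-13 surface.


Standard presentation: pi_1(Sigma_g) = <a_1,b_1,...,a_g,b_g | [a_1,b_1]...[a_g,b_g] = 1>.
Number of generators = 2g = 2*13 = 26

26


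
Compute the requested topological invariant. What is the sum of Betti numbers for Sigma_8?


For Sigma_8: b_0 = 1, b_1 = 2g = 16, b_2 = 1.
Total = 1 + 16 + 1 = 18

18


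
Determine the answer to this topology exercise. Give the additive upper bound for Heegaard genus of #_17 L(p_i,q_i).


Heegaard genus satisfies g(A#B) <= g(A) + g(B).
Each lens space has g = 1.
Upper bound: 17 * 1 = 17

17


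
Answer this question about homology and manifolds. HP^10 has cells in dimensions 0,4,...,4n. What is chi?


HP^10 has one cell in each dimension 0, 4, ..., 4*10 (10+1 cells, all even-dim).
chi = 10 + 1 = 11

11


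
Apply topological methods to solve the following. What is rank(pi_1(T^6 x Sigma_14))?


pi_1(A x B) = pi_1(A) x pi_1(B); rank of abelianization = b_1.
b_1(T^6) = 6, b_1(Sigma_14) = 2*14 = 28.
b_1(product) = 6 + 28 = 34

34


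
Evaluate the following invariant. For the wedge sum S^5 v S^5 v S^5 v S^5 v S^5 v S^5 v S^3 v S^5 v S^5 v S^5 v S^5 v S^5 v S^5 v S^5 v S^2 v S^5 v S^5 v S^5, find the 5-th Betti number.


For a wedge of spheres, H_k (k>0) is free on one generator per sphere of dimension k.
Spheres of dimension 5: count = 16.
b_5 = 16

16


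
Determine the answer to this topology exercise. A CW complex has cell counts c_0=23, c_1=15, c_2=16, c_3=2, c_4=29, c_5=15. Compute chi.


chi = sum_k (-1)^k c_k.
= (-1)^0*23 + (-1)^1*15 + (-1)^2*16 + (-1)^3*2 + (-1)^4*29 + (-1)^5*15
= (23) + (-15) + (16) + (-2) + (29) + (-15)
= 36

36


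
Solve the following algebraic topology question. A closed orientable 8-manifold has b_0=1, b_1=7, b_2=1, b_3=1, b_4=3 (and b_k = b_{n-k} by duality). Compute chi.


By Poincare duality b_k = b_{8-k}, so full Betti numbers: b_0=1, b_1=7, b_2=1, b_3=1, b_4=3, b_5=1, b_6=1, b_7=7, b_8=1.
chi = sum (-1)^k b_k = -9

-9


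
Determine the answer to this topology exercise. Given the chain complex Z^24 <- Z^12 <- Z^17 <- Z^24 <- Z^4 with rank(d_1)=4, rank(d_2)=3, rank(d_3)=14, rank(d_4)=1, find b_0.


rank H_k = rank(ker d_k) - rank(im d_{k+1}).
rank(ker d_0) = rank(C_0) - rank(d_0) = 24 - 0 = 24.
rank(im d_{0+1}) = 4.
rank H_0 = 24 - 4 = 20

20


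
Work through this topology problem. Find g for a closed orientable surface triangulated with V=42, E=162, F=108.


chi = V - E + F = 42 - 162 + 108 = -12
For orientable closed surface: chi = 2 - 2g, so g = (2 - chi)/2.
g = (2 - (-12)) / 2 = 14 / 2 = 7

7


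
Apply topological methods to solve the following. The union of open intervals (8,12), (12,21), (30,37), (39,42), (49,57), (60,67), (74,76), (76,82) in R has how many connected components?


Sort and merge overlapping open intervals.
Merged: (8,12), (12,21), (30,37), (39,42), (49,57), (60,67), (74,76), (76,82).
Number of components = 8

8


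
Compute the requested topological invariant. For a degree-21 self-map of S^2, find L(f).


On S^2: L(f) = tr(f_0*) + (-1)^2 tr(f_2*) = 1 + (-1)^2 * deg(f).
L(f) = 1 + (-1)^2 * 21 = 1 + 21 = 22

22


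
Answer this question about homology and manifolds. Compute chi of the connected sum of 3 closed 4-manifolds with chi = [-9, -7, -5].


For n-manifolds: chi(A#B) = chi(A) + chi(B) - chi(S^4).
chi(S^4) = 1 + (-1)^4 = 2.
chi(#) = (sum chi_i) - (3-1)*chi(S^4) = -21 - 2*2 = -25

-25


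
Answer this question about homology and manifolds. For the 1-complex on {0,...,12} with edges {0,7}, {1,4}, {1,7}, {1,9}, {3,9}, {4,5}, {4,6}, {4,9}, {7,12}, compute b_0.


Run DFS/union-find over 13 vertices.
V = 13, E = 9.
Number of components = 5

5


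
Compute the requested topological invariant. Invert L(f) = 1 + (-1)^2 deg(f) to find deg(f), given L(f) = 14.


L(f) = 1 + (-1)^2 deg(f) on S^2.
14 = 1 + (-1)^2 * deg(f)
(-1)^2 * deg(f) = 13
deg(f) = 13

13


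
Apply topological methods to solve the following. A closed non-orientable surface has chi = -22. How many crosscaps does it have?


chi = 2 - k for closed non-orientable surfaces with k crosscaps.
-22 = 2 - k
k = 2 - (-22) = 24

24


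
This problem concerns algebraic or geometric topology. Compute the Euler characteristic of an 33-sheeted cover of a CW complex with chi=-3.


For a finite covering: chi(E) = (number of sheets) * chi(B).
chi(E) = 33 * (-3) = -99

-99


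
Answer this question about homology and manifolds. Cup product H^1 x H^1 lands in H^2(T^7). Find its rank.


Cup product: H^p x H^q -> H^{p+q}; here p+q = 1+1 = 2.
rank H^k(T^n) = C(n,k).
C(7,2) = 21

21


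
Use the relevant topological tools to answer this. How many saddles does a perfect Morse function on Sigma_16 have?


A perfect Morse function has m_k = b_k.
For Sigma_16: b_0=1, b_1=2g=32, b_2=1.
Saddles m_1 = 2g = 32

32


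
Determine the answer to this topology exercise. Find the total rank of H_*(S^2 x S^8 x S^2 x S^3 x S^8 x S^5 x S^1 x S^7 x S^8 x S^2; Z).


Total Betti number is multiplicative under products.
Each S^d (d>=1) has total Betti number 2.
There are 10 sphere factors.
Total = 2^10 = 1024

1024


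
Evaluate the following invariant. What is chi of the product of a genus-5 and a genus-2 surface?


chi(Sigma_5) = 2 - 2*5 = -8
chi(Sigma_2) = 2 - 2*2 = -2
chi(product) = (-8) * (-2) = 16

16


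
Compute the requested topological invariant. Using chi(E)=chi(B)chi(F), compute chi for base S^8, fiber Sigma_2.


chi(S^8) = 2 (n even), chi(Sigma_2) = 2 - 2*2 = -2.
chi(E) = 2 * (-2) = -4

-4


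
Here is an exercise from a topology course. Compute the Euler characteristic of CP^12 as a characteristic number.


For any closed oriented manifold, <e(TM),[M]> = chi(M).
chi(CP^12) = 12+1 = 13

13


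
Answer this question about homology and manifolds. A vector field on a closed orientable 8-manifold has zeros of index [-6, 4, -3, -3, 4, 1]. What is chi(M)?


Poincare-Hopf: chi(M) = sum of indices of zeros.
chi = (-6) + (4) + (-3) + (-3) + (4) + (1) = -3

-3


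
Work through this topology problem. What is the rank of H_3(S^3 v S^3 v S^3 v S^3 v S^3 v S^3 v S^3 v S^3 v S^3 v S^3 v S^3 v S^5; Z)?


For a wedge of spheres, H_k (k>0) is free on one generator per sphere of dimension k.
Spheres of dimension 3: count = 11.
b_3 = 11

11


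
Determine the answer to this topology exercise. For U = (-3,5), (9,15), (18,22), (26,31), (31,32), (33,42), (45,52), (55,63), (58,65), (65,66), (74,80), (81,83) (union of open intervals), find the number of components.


Sort and merge overlapping open intervals.
Merged: (-3,5), (9,15), (18,22), (26,31), (31,32), (33,42), (45,52), (55,65), (65,66), (74,80), (81,83).
Number of components = 11

11


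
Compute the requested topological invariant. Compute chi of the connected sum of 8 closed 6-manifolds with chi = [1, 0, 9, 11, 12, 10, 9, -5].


For n-manifolds: chi(A#B) = chi(A) + chi(B) - chi(S^6).
chi(S^6) = 1 + (-1)^6 = 2.
chi(#) = (sum chi_i) - (8-1)*chi(S^6) = 47 - 7*2 = 33

33


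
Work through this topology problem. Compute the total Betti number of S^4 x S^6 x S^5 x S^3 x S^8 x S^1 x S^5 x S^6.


Total Betti number is multiplicative under products.
Each S^d (d>=1) has total Betti number 2.
There are 8 sphere factors.
Total = 2^8 = 256

256


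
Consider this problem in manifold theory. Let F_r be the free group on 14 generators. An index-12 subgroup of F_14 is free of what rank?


Nielsen-Schreier: an index-n subgroup of F_r is free of rank 1 + n(r-1).
Equivalently: chi(cover) = n*chi(base); chi(vee_r S^1) = 1 - 14 = -13.
chi(E) = 12*(-13) = -156; rank = 1 - chi(E) = 1 - (-156) = 157.
rank = 1 + 12*(14-1) = 1 + 156 = 157

157


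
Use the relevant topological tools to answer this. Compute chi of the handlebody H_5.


A genus-g handlebody deformation retracts to a wedge of g circles.
chi(vee_g S^1) = 1 - g.
chi(H_5) = 1 - 5 = -4

-4


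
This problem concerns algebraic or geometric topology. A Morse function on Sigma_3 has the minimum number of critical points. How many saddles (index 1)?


A perfect Morse function has m_k = b_k.
For Sigma_3: b_0=1, b_1=2g=6, b_2=1.
Saddles m_1 = 2g = 6

6


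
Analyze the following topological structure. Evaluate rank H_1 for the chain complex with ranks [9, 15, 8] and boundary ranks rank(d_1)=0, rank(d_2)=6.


rank H_k = rank(ker d_k) - rank(im d_{k+1}).
rank(ker d_1) = rank(C_1) - rank(d_1) = 15 - 0 = 15.
rank(im d_{1+1}) = 6.
rank H_1 = 15 - 6 = 9

9


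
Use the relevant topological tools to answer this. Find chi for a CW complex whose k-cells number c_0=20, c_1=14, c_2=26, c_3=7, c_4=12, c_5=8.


chi = sum_k (-1)^k c_k.
= (-1)^0*20 + (-1)^1*14 + (-1)^2*26 + (-1)^3*7 + (-1)^4*12 + (-1)^5*8
= (20) + (-14) + (26) + (-7) + (12) + (-8)
= 29

29


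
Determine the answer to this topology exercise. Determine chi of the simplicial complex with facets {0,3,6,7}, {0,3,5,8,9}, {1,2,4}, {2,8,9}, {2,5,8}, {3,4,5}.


Enumerate all faces; f-vector: f_0=10, f_1=23, f_2=18, f_3=6, f_4=1.
chi = sum (-1)^k f_k = 0

0


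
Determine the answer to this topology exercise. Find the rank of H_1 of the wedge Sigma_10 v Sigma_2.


For a wedge: H_1(A v B) = H_1(A) + H_1(B).
b_1(Sigma_10) = 20, b_1(Sigma_2) = 4.
b_1 = 20 + 4 = 24

24


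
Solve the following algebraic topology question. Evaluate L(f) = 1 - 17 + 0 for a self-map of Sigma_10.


L(f) = tr(f_0*) - tr(f_1*) + tr(f_2*).
= 1 - (17) + (0)
= -16

-16


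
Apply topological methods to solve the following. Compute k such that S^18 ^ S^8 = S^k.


S^m ^ S^n = S^{m+n}.
k = 18 + 8 = 26

26


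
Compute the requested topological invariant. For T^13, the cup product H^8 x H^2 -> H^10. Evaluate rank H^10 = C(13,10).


Cup product: H^p x H^q -> H^{p+q}; here p+q = 8+2 = 10.
rank H^k(T^n) = C(n,k).
C(13,10) = 286

286


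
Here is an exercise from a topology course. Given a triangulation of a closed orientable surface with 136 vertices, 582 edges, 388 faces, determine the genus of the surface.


chi = V - E + F = 136 - 582 + 388 = -58
For orientable closed surface: chi = 2 - 2g, so g = (2 - chi)/2.
g = (2 - (-58)) / 2 = 60 / 2 = 30

30


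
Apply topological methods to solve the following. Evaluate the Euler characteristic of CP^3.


CP^3 has one cell in each even dimension 0, 2, ..., 2*3 (3+1 cells total).
All cells are even-dimensional, so chi = number of cells.
chi = 3 + 1 = 4

4


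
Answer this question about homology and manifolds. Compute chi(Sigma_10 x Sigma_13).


chi(Sigma_10) = 2 - 2*10 = -18
chi(Sigma_13) = 2 - 2*13 = -24
chi(product) = (-18) * (-24) = 432

432


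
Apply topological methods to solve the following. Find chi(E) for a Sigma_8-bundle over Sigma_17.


For a fiber bundle F -> E -> B (with CW structure): chi(E) = chi(B) * chi(F).
chi(Sigma_17) = -32, chi(Sigma_8) = -14.
chi(E) = (-32) * (-14) = 448

448


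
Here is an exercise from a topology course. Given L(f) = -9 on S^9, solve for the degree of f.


L(f) = 1 + (-1)^9 deg(f) on S^9.
-9 = 1 + (-1)^9 * deg(f)
(-1)^9 * deg(f) = -10
deg(f) = 10

10


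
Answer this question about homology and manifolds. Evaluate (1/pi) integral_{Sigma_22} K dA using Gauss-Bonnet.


Gauss-Bonnet: integral K dA = 2*pi*chi(M).
chi(Sigma_22) = 2 - 2*22 = -42.
(integral K dA)/pi = 2*chi = 2*(-42) = -84

-84


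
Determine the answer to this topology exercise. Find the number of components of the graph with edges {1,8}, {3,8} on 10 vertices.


Run DFS/union-find over 10 vertices.
V = 10, E = 2.
Number of components = 8

8


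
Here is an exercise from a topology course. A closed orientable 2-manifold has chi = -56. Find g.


chi = 2 - 2g for closed orientable surfaces.
-56 = 2 - 2g
2g = 2 - (-56) = 58
g = 29

29


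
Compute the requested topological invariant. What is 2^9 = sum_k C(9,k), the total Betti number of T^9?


b_k(T^9) = C(9,k), so the sum over k is sum_k C(9,k) = 2^9.
Total = 2^9 = 512

512


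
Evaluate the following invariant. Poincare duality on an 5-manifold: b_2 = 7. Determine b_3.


Poincare duality for closed orientable n-manifolds: b_k = b_{n-k}.
Here n = 5, so b_3 = b_2 = 7

7


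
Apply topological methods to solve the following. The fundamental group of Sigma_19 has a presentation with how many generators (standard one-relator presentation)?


Standard presentation: pi_1(Sigma_g) = <a_1,b_1,...,a_g,b_g | [a_1,b_1]...[a_g,b_g] = 1>.
Number of generators = 2g = 2*19 = 38

38


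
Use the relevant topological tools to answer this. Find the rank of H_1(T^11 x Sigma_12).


pi_1(A x B) = pi_1(A) x pi_1(B); rank of abelianization = b_1.
b_1(T^11) = 11, b_1(Sigma_12) = 2*12 = 24.
b_1(product) = 11 + 24 = 35

35


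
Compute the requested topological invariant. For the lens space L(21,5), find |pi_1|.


pi_1(L(p,q)) = Z/pZ for any q coprime to p.
|pi_1(L(21,5))| = 21

21


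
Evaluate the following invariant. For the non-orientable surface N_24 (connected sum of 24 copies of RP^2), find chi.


For a non-orientable closed surface with k crosscaps: chi = 2 - k.
Here k = 24.
chi = 2 - 24 = -22

-22


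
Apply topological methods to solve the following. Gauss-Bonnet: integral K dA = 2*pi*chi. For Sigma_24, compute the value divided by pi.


Gauss-Bonnet: integral K dA = 2*pi*chi(M).
chi(Sigma_24) = 2 - 2*24 = -46.
(integral K dA)/pi = 2*chi = 2*(-46) = -92

-92


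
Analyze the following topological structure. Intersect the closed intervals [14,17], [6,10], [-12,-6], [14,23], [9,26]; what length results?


Intersection = [max(a_i), min(b_i)] = [14, -6].
Since 14 > -6, the intersection is empty.
Length = 0

0


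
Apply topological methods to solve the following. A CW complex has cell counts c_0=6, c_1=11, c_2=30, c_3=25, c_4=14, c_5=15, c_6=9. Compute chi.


chi = sum_k (-1)^k c_k.
= (-1)^0*6 + (-1)^1*11 + (-1)^2*30 + (-1)^3*25 + (-1)^4*14 + (-1)^5*15 + (-1)^6*9
= (6) + (-11) + (30) + (-25) + (14) + (-15) + (9)
= 8

8


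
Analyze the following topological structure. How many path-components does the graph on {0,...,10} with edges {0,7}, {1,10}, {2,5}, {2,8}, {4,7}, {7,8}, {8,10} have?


Run DFS/union-find over 11 vertices.
V = 11, E = 7.
Number of components = 4

4


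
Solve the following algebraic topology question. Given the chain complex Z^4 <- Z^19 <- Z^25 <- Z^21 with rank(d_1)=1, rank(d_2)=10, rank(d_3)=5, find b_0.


rank H_k = rank(ker d_k) - rank(im d_{k+1}).
rank(ker d_0) = rank(C_0) - rank(d_0) = 4 - 0 = 4.
rank(im d_{0+1}) = 1.
rank H_0 = 4 - 1 = 3

3
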